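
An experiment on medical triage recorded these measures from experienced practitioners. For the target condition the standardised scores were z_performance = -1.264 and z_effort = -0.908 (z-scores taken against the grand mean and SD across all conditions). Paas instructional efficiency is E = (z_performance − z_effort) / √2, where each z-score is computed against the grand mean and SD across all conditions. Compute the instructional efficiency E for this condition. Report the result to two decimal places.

z_P − z_E = -1.264 − (-0.908) = -0.3560.
E = -0.3560 / √2 = -0.3560 / 1.41421 = -0.2517 ≈ -0.25.

-0.25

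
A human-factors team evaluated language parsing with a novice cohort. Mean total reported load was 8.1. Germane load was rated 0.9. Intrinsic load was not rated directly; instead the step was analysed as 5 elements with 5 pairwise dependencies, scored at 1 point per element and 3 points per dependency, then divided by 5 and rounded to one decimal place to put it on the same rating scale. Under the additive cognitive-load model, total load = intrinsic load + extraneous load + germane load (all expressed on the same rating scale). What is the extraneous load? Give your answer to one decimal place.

Intrinsic (element-interactivity): (5 × 1 + 5 × 3) / 5 = 20 / 5 = 4.0000 → 4.0.
extraneous load = total − intrinsic − germane
             = 8.1 − 4.0 − 0.9 = 3.2.

3.2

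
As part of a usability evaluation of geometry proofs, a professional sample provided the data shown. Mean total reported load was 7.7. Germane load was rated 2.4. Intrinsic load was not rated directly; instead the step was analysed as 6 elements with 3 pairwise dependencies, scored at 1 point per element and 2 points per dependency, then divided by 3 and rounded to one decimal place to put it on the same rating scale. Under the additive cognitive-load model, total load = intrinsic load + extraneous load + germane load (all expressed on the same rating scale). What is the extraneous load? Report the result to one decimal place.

Intrinsic (element-interactivity): (6 × 1 + 3 × 2) / 3 = 12 / 3 = 4.0000 → 4.0.
extraneous load = total − intrinsic − germane
             = 7.7 − 4.0 − 2.4 = 1.3.

1.3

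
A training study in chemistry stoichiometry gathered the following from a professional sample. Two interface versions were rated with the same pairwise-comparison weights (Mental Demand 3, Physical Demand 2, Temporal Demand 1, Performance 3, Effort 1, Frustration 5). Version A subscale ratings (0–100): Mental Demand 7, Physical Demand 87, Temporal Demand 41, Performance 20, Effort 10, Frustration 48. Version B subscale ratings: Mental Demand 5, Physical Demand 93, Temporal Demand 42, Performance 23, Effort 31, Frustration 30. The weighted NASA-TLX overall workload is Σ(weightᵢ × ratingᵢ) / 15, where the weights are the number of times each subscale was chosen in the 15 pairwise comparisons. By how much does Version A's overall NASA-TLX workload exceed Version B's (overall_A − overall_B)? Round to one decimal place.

3.5

Version A weighted sum = 3·7 + 2·87 + 1·41 + 3·20 + 1·10 + 5·48 = 21 + 174 + 41 + 60 + 10 + 240 = 546; overall_A = 546/15 = 36.4000.
Version B weighted sum = 3·5 + 2·93 + 1·42 + 3·23 + 1·31 + 5·30 = 15 + 186 + 42 + 69 + 31 + 150 = 493; overall_B = 493/15 = 32.8667.
Difference = 36.4000 − 32.8667 = 3.5333 ≈ 3.5.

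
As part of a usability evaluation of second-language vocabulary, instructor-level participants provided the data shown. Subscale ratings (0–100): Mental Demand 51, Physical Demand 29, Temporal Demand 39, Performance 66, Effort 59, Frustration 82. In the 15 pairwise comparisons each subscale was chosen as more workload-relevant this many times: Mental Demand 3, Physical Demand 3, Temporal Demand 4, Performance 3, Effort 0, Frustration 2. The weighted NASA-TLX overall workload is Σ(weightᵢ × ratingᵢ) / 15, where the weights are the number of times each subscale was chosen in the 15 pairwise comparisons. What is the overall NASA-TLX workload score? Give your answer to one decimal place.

50.5

The tallies are the weights (they sum to 15).
Weighted sum = 3·51 + 3·29 + 4·39 + 3·66 + 0·59 + 2·82
            = 153 + 87 + 156 + 198 + 0 + 164 = 758.
Overall workload = 758 / 15 = 50.5333 ≈ 50.5.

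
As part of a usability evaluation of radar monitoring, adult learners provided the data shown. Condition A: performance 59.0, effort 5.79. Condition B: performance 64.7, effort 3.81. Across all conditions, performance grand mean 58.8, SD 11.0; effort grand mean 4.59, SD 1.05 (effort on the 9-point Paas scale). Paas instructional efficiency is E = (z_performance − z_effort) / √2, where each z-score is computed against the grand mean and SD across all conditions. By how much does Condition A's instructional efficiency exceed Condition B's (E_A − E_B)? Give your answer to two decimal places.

-1.70

Condition A: z_P = (59.0 − 58.8)/11.0 = 0.0182; z_E = (5.79 − 4.59)/1.05 = 1.1429; E_A = (0.0182 − 1.1429)/√2 = -0.7953.
Condition B: z_P = (64.7 − 58.8)/11.0 = 0.5364; z_E = (3.81 − 4.59)/1.05 = -0.7429; E_B = (0.5364 − (-0.7429))/√2 = 0.9046.
E_A − E_B = -0.7953 − 0.9046 = -1.6999 ≈ -1.70.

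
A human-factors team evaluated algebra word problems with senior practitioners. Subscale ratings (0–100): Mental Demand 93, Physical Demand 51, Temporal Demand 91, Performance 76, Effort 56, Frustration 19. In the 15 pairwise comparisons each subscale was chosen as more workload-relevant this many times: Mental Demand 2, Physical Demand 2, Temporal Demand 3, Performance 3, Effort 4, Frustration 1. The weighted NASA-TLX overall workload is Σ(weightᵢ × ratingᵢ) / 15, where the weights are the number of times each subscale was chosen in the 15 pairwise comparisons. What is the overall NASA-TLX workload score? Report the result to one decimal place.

The tallies are the weights (they sum to 15).
Weighted sum = 2·93 + 2·51 + 3·91 + 3·76 + 4·56 + 1·19
            = 186 + 102 + 273 + 228 + 224 + 19 = 1032.
Overall workload = 1032 / 15 = 68.8000 ≈ 68.8.

68.8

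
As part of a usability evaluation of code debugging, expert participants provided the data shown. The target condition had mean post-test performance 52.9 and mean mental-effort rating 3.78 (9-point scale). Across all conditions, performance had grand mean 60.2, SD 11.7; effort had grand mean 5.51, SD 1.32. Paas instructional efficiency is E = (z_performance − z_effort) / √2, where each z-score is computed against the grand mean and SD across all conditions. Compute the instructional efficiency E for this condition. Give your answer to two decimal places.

z_performance = (52.9 − 60.2) / 11.7 = -7.3000 / 11.7 = -0.6239.
z_effort = (3.78 − 5.51) / 1.32 = -1.7300 / 1.32 = -1.3106.
z_P − z_E = -0.6239 − (-1.3106) = 0.6867.
E = 0.6867 / √2 = 0.6867 / 1.41421 = 0.4856 ≈ 0.49.

0.49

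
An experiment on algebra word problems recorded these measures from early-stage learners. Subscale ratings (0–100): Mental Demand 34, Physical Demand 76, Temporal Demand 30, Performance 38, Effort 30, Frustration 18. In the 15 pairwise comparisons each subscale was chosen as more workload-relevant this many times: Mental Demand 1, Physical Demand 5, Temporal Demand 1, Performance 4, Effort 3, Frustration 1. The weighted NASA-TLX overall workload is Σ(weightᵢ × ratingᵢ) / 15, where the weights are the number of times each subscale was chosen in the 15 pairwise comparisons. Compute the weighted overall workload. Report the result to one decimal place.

46.9

The tallies are the weights (they sum to 15).
Weighted sum = 1·34 + 5·76 + 1·30 + 4·38 + 3·30 + 1·18
            = 34 + 380 + 30 + 152 + 90 + 18 = 704.
Overall workload = 704 / 15 = 46.9333 ≈ 46.9.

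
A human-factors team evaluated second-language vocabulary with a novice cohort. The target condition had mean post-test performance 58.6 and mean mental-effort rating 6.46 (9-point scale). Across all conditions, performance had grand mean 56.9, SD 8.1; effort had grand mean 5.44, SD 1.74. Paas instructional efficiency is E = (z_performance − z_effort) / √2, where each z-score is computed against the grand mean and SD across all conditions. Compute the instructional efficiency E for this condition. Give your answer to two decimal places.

z_performance = (58.6 − 56.9) / 8.1 = 1.7000 / 8.1 = 0.2099.
z_effort = (6.46 − 5.44) / 1.74 = 1.0200 / 1.74 = 0.5862.
z_P − z_E = 0.2099 − 0.5862 = -0.3763.
E = -0.3763 / √2 = -0.3763 / 1.41421 = -0.2661 ≈ -0.27.

-0.27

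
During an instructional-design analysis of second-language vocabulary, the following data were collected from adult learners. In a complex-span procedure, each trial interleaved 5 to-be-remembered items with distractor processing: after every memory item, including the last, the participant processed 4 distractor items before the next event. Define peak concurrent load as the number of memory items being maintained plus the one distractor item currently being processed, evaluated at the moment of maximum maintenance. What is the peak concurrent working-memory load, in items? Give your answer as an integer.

Maintenance is greatest during the distractor(s) after memory item 5: all 5 memory items are being held.
One distractor item is concurrently being processed.
Peak concurrent load = 5 + 1 = 6 items.

6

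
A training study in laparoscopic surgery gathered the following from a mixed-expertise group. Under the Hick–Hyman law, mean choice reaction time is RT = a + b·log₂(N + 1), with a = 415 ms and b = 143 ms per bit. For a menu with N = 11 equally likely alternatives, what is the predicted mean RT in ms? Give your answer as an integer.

928

log₂(11 + 1) = log₂(12) = 3.5850.
RT = 415 + 143 × 3.5850 = 415 + 512.6550 = 927.6550 ms.
≈ 928 ms.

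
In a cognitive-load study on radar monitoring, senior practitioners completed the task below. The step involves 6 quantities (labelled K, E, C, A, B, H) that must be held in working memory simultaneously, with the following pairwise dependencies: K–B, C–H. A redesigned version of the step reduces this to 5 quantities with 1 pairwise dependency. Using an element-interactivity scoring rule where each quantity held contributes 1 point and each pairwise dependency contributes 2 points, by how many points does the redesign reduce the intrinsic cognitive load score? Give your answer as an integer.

3

Original: 6 × 1 + 2 × 2 = 6 + 4 = 10.
Redesigned: 5 × 1 + 1 × 2 = 5 + 2 = 7.
Reduction = 10 − 7 = 3.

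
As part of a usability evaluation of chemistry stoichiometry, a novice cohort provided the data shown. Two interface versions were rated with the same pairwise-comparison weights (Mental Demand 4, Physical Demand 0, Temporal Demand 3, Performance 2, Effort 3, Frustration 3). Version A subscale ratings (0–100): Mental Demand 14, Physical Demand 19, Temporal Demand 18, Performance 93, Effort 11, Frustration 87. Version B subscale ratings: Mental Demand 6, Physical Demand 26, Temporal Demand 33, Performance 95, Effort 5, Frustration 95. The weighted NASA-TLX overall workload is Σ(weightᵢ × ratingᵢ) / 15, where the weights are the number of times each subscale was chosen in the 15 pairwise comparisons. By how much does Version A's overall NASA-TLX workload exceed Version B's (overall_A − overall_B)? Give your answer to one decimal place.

Version A weighted sum = 4·14 + 0·19 + 3·18 + 2·93 + 3·11 + 3·87 = 56 + 0 + 54 + 186 + 33 + 261 = 590; overall_A = 590/15 = 39.3333.
Version B weighted sum = 4·6 + 0·26 + 3·33 + 2·95 + 3·5 + 3·95 = 24 + 0 + 99 + 190 + 15 + 285 = 613; overall_B = 613/15 = 40.8667.
Difference = 39.3333 − 40.8667 = -1.5334 ≈ -1.5.

-1.5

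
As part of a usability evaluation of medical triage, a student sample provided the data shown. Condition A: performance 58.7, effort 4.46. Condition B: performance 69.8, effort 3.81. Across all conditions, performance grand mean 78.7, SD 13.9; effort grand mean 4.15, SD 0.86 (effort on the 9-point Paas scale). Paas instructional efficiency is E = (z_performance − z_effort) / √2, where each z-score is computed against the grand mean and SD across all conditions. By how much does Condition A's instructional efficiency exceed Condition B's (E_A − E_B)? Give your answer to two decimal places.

Condition A: z_P = (58.7 − 78.7)/13.9 = -1.4388; z_E = (4.46 − 4.15)/0.86 = 0.3605; E_A = (-1.4388 − 0.3605)/√2 = -1.2723.
Condition B: z_P = (69.8 − 78.7)/13.9 = -0.6403; z_E = (3.81 − 4.15)/0.86 = -0.3953; E_B = (-0.6403 − (-0.3953))/√2 = -0.1732.
E_A − E_B = -1.2723 − (-0.1732) = -1.0991 ≈ -1.10.

-1.10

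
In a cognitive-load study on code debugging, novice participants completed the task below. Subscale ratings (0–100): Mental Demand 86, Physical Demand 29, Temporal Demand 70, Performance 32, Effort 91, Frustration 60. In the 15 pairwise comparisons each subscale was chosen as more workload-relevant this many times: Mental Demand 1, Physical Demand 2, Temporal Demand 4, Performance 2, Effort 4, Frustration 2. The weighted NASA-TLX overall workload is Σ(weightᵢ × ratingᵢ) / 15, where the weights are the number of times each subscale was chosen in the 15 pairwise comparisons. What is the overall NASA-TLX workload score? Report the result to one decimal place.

64.8

The tallies are the weights (they sum to 15).
Weighted sum = 1·86 + 2·29 + 4·70 + 2·32 + 4·91 + 2·60
            = 86 + 58 + 280 + 64 + 364 + 120 = 972.
Overall workload = 972 / 15 = 64.8000 ≈ 64.8.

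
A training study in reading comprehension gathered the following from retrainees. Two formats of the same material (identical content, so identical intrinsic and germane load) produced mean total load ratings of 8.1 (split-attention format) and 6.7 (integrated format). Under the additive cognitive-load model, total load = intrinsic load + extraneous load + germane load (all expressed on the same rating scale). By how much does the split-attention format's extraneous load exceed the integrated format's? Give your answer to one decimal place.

1.4

Intrinsic and germane load are equal across formats, so the difference in total load equals the difference in extraneous load.
Extraneous-load difference = 8.1 − 6.7 = 1.4.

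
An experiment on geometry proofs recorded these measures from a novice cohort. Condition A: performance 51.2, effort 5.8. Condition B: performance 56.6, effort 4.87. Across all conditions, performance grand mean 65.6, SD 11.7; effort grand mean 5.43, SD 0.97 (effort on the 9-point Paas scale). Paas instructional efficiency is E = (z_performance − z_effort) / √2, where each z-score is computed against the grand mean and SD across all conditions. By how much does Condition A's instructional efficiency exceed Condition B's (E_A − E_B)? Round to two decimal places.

Condition A: z_P = (51.2 − 65.6)/11.7 = -1.2308; z_E = (5.8 − 5.43)/0.97 = 0.3814; E_A = (-1.2308 − 0.3814)/√2 = -1.1400.
Condition B: z_P = (56.6 − 65.6)/11.7 = -0.7692; z_E = (4.87 − 5.43)/0.97 = -0.5773; E_B = (-0.7692 − (-0.5773))/√2 = -0.1357.
E_A − E_B = -1.1400 − (-0.1357) = -1.0043 ≈ -1.00.

-1.00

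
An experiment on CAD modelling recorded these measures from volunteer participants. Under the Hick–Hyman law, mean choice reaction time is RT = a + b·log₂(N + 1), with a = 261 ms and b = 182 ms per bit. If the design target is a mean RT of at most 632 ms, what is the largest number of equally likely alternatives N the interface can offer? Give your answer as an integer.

3

Set 261 + 182·log₂(N + 1) ≤ 632.
log₂(N + 1) ≤ (632 − 261) / 182 = 2.0385.
N + 1 ≤ 2^2.0385 = 4.1082.
N ≤ 3.1082, so the largest integer N is 3.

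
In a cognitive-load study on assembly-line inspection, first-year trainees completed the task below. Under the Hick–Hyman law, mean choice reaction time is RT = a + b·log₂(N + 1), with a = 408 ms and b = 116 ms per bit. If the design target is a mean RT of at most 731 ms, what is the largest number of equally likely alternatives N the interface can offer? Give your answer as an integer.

Set 408 + 116·log₂(N + 1) ≤ 731.
log₂(N + 1) ≤ (731 − 408) / 116 = 2.7845.
N + 1 ≤ 2^2.7845 = 6.8900.
N ≤ 5.8900, so the largest integer N is 5.

5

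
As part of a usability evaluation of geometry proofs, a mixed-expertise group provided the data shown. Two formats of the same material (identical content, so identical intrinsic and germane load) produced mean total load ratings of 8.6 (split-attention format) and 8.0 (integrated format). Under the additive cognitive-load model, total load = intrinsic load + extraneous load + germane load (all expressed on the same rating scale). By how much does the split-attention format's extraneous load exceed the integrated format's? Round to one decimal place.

0.6

Intrinsic and germane load are equal across formats, so the difference in total load equals the difference in extraneous load.
Extraneous-load difference = 8.6 − 8.0 = 0.6.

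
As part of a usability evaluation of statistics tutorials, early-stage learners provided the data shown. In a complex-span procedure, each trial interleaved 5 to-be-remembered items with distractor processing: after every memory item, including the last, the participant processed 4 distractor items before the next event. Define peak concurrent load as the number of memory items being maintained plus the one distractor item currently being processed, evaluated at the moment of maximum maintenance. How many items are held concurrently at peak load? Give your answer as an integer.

Maintenance is greatest during the distractor(s) after memory item 5: all 5 memory items are being held.
One distractor item is concurrently being processed.
Peak concurrent load = 5 + 1 = 6 items.

6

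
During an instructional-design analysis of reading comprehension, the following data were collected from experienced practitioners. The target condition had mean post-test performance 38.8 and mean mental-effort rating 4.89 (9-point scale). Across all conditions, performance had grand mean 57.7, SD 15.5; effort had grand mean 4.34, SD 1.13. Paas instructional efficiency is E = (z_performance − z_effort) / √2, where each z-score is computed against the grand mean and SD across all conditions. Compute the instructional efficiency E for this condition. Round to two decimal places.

-1.21

z_performance = (38.8 − 57.7) / 15.5 = -18.9000 / 15.5 = -1.2194.
z_effort = (4.89 − 4.34) / 1.13 = 0.5500 / 1.13 = 0.4867.
z_P − z_E = -1.2194 − 0.4867 = -1.7061.
E = -1.7061 / √2 = -1.7061 / 1.41421 = -1.2064 ≈ -1.21.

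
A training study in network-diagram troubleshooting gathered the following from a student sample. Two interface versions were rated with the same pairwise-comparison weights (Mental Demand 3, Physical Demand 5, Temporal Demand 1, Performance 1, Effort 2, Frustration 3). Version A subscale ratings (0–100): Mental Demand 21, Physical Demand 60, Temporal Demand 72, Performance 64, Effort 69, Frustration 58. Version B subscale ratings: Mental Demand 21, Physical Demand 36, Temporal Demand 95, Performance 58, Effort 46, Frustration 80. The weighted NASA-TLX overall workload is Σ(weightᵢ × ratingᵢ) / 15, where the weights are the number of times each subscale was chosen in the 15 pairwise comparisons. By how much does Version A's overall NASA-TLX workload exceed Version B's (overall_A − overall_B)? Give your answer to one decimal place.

Version A weighted sum = 3·21 + 5·60 + 1·72 + 1·64 + 2·69 + 3·58 = 63 + 300 + 72 + 64 + 138 + 174 = 811; overall_A = 811/15 = 54.0667.
Version B weighted sum = 3·21 + 5·36 + 1·95 + 1·58 + 2·46 + 3·80 = 63 + 180 + 95 + 58 + 92 + 240 = 728; overall_B = 728/15 = 48.5333.
Difference = 54.0667 − 48.5333 = 5.5334 ≈ 5.5.

5.5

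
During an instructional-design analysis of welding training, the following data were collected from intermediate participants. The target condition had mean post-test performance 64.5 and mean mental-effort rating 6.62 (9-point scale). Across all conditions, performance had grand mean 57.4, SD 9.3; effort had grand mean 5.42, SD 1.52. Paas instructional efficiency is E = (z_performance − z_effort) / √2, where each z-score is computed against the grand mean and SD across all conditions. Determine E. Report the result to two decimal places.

-0.02

z_performance = (64.5 − 57.4) / 9.3 = 7.1000 / 9.3 = 0.7634.
z_effort = (6.62 − 5.42) / 1.52 = 1.2000 / 1.52 = 0.7895.
z_P − z_E = 0.7634 − 0.7895 = -0.0261.
E = -0.0261 / √2 = -0.0261 / 1.41421 = -0.0185 ≈ -0.02.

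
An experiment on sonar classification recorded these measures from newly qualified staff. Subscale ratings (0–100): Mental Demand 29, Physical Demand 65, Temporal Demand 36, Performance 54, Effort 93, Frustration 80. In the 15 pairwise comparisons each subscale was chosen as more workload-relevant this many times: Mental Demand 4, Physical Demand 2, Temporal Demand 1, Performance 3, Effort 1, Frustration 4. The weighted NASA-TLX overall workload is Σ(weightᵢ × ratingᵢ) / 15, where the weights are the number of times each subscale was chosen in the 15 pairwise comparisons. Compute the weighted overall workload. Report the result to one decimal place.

The tallies are the weights (they sum to 15).
Weighted sum = 4·29 + 2·65 + 1·36 + 3·54 + 1·93 + 4·80
            = 116 + 130 + 36 + 162 + 93 + 320 = 857.
Overall workload = 857 / 15 = 57.1333 ≈ 57.1.

57.1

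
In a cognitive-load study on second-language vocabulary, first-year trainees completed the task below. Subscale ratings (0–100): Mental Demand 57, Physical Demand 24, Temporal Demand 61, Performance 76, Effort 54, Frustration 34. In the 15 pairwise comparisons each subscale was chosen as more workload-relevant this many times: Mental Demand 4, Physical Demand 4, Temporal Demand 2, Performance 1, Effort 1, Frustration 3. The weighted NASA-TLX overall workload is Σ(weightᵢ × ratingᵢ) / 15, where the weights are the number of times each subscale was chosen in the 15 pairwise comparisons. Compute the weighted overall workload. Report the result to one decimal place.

The tallies are the weights (they sum to 15).
Weighted sum = 4·57 + 4·24 + 2·61 + 1·76 + 1·54 + 3·34
            = 228 + 96 + 122 + 76 + 54 + 102 = 678.
Overall workload = 678 / 15 = 45.2000 ≈ 45.2.

45.2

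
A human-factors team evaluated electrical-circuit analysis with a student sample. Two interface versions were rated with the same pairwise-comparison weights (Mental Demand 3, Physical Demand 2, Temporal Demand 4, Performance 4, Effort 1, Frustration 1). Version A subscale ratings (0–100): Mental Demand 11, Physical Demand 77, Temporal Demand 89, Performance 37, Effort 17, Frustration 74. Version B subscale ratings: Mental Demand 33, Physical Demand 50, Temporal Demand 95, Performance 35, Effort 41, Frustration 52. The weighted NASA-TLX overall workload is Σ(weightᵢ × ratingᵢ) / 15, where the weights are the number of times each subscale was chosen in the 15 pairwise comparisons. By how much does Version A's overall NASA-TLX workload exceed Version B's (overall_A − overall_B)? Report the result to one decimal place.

-2.0

Version A weighted sum = 3·11 + 2·77 + 4·89 + 4·37 + 1·17 + 1·74 = 33 + 154 + 356 + 148 + 17 + 74 = 782; overall_A = 782/15 = 52.1333.
Version B weighted sum = 3·33 + 2·50 + 4·95 + 4·35 + 1·41 + 1·52 = 99 + 100 + 380 + 140 + 41 + 52 = 812; overall_B = 812/15 = 54.1333.
Difference = 52.1333 − 54.1333 = -2.0000 ≈ -2.0.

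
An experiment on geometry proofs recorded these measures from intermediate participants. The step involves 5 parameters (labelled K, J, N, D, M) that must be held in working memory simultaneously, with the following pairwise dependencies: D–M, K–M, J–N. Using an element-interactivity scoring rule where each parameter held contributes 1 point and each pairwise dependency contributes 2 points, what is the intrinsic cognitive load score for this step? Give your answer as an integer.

11

Count of parameters held simultaneously: 5.
Count of pairwise dependencies listed: 3.
Element contribution: 5 × 1 = 5.
Interaction contribution: 3 × 2 = 6.
Intrinsic load = 5 + 6 = 11.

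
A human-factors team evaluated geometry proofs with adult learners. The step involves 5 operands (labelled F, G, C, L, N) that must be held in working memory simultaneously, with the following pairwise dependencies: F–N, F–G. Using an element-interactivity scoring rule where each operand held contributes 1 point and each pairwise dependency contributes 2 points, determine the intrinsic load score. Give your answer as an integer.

Count of operands held simultaneously: 5.
Count of pairwise dependencies listed: 2.
Element contribution: 5 × 1 = 5.
Interaction contribution: 2 × 2 = 4.
Intrinsic load = 5 + 4 = 9.

9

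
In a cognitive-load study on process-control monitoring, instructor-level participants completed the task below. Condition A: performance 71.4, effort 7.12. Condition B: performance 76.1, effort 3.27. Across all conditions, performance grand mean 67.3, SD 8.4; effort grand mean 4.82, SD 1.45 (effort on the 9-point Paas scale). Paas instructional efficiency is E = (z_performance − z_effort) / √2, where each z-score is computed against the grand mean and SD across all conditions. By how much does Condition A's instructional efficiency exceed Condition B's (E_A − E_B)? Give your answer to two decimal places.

-2.27

Condition A: z_P = (71.4 − 67.3)/8.4 = 0.4881; z_E = (7.12 − 4.82)/1.45 = 1.5862; E_A = (0.4881 − 1.5862)/√2 = -0.7765.
Condition B: z_P = (76.1 − 67.3)/8.4 = 1.0476; z_E = (3.27 − 4.82)/1.45 = -1.0690; E_B = (1.0476 − (-1.0690))/√2 = 1.4967.
E_A − E_B = -0.7765 − 1.4967 = -2.2732 ≈ -2.27.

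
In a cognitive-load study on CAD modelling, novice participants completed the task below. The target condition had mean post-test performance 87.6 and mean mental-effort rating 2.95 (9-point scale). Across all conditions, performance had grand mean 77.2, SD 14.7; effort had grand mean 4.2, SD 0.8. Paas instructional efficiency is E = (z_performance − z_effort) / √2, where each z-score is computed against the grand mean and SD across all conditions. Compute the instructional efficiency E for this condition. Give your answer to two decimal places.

z_performance = (87.6 − 77.2) / 14.7 = 10.4000 / 14.7 = 0.7075.
z_effort = (2.95 − 4.2) / 0.8 = -1.2500 / 0.8 = -1.5625.
z_P − z_E = 0.7075 − (-1.5625) = 2.2700.
E = 2.2700 / √2 = 2.2700 / 1.41421 = 1.6051 ≈ 1.61.

1.61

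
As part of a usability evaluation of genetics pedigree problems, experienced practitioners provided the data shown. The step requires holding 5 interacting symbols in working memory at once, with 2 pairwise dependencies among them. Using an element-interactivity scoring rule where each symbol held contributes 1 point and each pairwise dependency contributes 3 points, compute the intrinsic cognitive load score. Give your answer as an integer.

11

Element contribution: 5 × 1 = 5.
Interaction contribution: 2 × 3 = 6.
Intrinsic load = 5 + 6 = 11.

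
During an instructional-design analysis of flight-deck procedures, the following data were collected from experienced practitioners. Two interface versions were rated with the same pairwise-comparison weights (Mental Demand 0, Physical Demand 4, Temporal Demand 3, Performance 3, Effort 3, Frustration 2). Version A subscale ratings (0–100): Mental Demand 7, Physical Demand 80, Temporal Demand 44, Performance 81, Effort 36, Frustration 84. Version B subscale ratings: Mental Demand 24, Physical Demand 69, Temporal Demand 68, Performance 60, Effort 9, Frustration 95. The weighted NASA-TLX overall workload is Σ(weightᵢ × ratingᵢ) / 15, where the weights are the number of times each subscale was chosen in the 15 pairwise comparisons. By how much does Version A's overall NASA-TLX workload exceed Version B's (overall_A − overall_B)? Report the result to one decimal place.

Version A weighted sum = 0·7 + 4·80 + 3·44 + 3·81 + 3·36 + 2·84 = 0 + 320 + 132 + 243 + 108 + 168 = 971; overall_A = 971/15 = 64.7333.
Version B weighted sum = 0·24 + 4·69 + 3·68 + 3·60 + 3·9 + 2·95 = 0 + 276 + 204 + 180 + 27 + 190 = 877; overall_B = 877/15 = 58.4667.
Difference = 64.7333 − 58.4667 = 6.2666 ≈ 6.3.

6.3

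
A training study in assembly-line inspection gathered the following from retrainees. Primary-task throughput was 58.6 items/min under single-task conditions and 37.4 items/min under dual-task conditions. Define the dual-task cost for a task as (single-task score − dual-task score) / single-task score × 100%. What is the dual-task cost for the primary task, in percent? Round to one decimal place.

36.2

Cost = (58.6 − 37.4) / 58.6 × 100%
     = 21.2000 / 58.6 × 100% = 36.1775%.
≈ 36.2%.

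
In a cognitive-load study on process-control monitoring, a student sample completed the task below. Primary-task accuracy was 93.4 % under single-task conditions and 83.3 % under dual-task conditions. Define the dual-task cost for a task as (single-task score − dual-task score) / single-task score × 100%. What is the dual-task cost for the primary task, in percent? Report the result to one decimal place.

Cost = (93.4 − 83.3) / 93.4 × 100%
     = 10.1000 / 93.4 × 100% = 10.8137%.
≈ 10.8%.

10.8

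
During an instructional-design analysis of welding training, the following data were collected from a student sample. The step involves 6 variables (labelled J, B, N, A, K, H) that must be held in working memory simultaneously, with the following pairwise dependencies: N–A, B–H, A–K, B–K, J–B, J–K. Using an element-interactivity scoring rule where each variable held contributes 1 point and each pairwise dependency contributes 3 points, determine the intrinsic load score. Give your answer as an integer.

Count of variables held simultaneously: 6.
Count of pairwise dependencies listed: 6.
Element contribution: 6 × 1 = 6.
Interaction contribution: 6 × 3 = 18.
Intrinsic load = 6 + 18 = 24.

24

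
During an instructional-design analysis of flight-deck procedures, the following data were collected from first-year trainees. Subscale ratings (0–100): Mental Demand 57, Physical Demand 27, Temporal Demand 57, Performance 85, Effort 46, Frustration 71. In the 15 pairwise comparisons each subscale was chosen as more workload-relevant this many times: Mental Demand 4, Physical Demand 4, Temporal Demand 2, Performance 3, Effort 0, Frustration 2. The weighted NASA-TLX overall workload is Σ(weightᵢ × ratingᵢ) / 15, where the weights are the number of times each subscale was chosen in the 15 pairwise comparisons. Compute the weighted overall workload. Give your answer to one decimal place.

The tallies are the weights (they sum to 15).
Weighted sum = 4·57 + 4·27 + 2·57 + 3·85 + 0·46 + 2·71
            = 228 + 108 + 114 + 255 + 0 + 142 = 847.
Overall workload = 847 / 15 = 56.4667 ≈ 56.5.

56.5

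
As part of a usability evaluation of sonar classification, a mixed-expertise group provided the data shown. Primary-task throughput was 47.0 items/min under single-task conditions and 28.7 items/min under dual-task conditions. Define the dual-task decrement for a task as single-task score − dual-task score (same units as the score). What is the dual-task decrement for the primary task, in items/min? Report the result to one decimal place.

18.3

Decrement = 47.0 − 28.7 = 18.3000 items/min ≈ 18.3 items/min.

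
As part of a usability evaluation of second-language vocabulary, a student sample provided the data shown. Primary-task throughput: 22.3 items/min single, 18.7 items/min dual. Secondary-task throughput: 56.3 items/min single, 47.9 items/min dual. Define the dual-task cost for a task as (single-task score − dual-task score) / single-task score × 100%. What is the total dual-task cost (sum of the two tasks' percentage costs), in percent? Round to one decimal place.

Primary cost = (22.3 − 18.7) / 22.3 × 100% = 16.1435%.
Secondary cost = (56.3 − 47.9) / 56.3 × 100% = 14.9201%.
Total = 16.1435% + 14.9201% = 31.0636% ≈ 31.1%.

31.1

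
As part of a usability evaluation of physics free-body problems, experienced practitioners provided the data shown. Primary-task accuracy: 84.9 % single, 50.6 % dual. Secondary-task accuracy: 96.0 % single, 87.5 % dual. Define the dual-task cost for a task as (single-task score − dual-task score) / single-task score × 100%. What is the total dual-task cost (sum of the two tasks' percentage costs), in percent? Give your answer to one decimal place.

49.3

Primary cost = (84.9 − 50.6) / 84.9 × 100% = 40.4005%.
Secondary cost = (96.0 − 87.5) / 96.0 × 100% = 8.8542%.
Total = 40.4005% + 8.8542% = 49.2547% ≈ 49.3%.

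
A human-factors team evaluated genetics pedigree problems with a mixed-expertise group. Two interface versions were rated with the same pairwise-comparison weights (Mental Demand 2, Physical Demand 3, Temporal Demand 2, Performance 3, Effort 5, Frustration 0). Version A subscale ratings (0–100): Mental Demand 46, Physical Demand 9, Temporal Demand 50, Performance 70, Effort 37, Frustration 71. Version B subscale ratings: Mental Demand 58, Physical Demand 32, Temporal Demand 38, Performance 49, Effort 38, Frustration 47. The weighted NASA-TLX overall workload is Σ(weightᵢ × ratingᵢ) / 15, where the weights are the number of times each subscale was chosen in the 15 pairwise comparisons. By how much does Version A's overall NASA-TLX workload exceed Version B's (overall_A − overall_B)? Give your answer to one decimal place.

-0.7

Version A weighted sum = 2·46 + 3·9 + 2·50 + 3·70 + 5·37 + 0·71 = 92 + 27 + 100 + 210 + 185 + 0 = 614; overall_A = 614/15 = 40.9333.
Version B weighted sum = 2·58 + 3·32 + 2·38 + 3·49 + 5·38 + 0·47 = 116 + 96 + 76 + 147 + 190 + 0 = 625; overall_B = 625/15 = 41.6667.
Difference = 40.9333 − 41.6667 = -0.7334 ≈ -0.7.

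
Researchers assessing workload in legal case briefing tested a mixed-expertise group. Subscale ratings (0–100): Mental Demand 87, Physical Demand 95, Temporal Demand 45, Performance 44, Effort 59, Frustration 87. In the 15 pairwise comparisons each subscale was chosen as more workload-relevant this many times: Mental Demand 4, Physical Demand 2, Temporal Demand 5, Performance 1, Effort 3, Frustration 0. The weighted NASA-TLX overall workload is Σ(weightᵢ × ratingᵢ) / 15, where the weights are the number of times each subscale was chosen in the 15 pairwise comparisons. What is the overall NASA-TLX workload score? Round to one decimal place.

65.6

The tallies are the weights (they sum to 15).
Weighted sum = 4·87 + 2·95 + 5·45 + 1·44 + 3·59 + 0·87
            = 348 + 190 + 225 + 44 + 177 + 0 = 984.
Overall workload = 984 / 15 = 65.6000 ≈ 65.6.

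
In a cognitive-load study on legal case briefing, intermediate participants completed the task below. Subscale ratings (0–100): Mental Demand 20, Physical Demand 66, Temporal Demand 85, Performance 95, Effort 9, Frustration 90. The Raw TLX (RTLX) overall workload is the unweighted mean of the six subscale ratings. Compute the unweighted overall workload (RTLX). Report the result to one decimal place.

Sum of ratings = 20 + 66 + 85 + 95 + 9 + 90 = 365.
RTLX = 365 / 6 = 60.8333 ≈ 60.8.

60.8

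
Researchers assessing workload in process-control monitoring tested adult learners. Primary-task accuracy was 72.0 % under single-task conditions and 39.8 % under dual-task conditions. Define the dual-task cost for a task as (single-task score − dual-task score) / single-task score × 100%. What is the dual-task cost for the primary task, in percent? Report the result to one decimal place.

Cost = (72.0 − 39.8) / 72.0 × 100%
     = 32.2000 / 72.0 × 100% = 44.7222%.
≈ 44.7%.

44.7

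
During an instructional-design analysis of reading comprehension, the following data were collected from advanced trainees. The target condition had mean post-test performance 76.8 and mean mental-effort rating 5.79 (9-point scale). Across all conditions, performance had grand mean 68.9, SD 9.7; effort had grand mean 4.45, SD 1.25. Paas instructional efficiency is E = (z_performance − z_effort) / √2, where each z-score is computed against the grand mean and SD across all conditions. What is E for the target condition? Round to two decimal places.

z_performance = (76.8 − 68.9) / 9.7 = 7.9000 / 9.7 = 0.8144.
z_effort = (5.79 − 4.45) / 1.25 = 1.3400 / 1.25 = 1.0720.
z_P − z_E = 0.8144 − 1.0720 = -0.2576.
E = -0.2576 / √2 = -0.2576 / 1.41421 = -0.1822 ≈ -0.18.

-0.18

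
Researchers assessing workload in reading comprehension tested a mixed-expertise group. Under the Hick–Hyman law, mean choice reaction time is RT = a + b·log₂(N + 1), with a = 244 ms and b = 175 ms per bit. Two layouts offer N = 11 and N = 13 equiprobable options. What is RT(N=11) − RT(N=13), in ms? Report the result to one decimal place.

RT(11) = 244 + 175·log₂(12) = 244 + 175·3.5850 = 871.3750 ms.
RT(13) = 244 + 175·log₂(14) = 244 + 175·3.8074 = 910.2950 ms.
Difference = 871.3750 − 910.2950 = -38.9200 ≈ -38.9 ms.

-38.9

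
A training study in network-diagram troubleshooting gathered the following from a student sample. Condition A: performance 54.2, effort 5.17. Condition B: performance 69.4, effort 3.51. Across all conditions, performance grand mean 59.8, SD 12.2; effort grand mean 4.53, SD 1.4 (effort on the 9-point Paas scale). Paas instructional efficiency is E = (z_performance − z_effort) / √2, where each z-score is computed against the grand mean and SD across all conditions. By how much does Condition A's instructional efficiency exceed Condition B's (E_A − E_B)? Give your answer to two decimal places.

-1.72

Condition A: z_P = (54.2 − 59.8)/12.2 = -0.4590; z_E = (5.17 − 4.53)/1.4 = 0.4571; E_A = (-0.4590 − 0.4571)/√2 = -0.6478.
Condition B: z_P = (69.4 − 59.8)/12.2 = 0.7869; z_E = (3.51 − 4.53)/1.4 = -0.7286; E_B = (0.7869 − (-0.7286))/√2 = 1.0716.
E_A − E_B = -0.6478 − 1.0716 = -1.7194 ≈ -1.72.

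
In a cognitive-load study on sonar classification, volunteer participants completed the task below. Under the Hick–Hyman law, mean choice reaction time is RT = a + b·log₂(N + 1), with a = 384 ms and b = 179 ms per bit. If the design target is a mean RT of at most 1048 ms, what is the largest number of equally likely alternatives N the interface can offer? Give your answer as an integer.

Set 384 + 179·log₂(N + 1) ≤ 1048.
log₂(N + 1) ≤ (1048 − 384) / 179 = 3.7095.
N + 1 ≤ 2^3.7095 = 13.0819.
N ≤ 12.0819, so the largest integer N is 12.

12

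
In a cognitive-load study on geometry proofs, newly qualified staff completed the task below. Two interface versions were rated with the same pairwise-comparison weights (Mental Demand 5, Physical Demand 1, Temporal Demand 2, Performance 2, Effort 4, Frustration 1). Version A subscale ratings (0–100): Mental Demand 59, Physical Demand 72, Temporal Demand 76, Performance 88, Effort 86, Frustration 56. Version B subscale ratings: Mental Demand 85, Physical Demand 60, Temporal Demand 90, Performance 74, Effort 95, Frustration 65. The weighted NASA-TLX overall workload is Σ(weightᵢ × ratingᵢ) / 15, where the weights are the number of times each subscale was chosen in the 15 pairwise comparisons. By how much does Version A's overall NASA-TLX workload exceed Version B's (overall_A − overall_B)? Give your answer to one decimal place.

-10.9

Version A weighted sum = 5·59 + 1·72 + 2·76 + 2·88 + 4·86 + 1·56 = 295 + 72 + 152 + 176 + 344 + 56 = 1095; overall_A = 1095/15 = 73.0000.
Version B weighted sum = 5·85 + 1·60 + 2·90 + 2·74 + 4·95 + 1·65 = 425 + 60 + 180 + 148 + 380 + 65 = 1258; overall_B = 1258/15 = 83.8667.
Difference = 73.0000 − 83.8667 = -10.8667 ≈ -10.9.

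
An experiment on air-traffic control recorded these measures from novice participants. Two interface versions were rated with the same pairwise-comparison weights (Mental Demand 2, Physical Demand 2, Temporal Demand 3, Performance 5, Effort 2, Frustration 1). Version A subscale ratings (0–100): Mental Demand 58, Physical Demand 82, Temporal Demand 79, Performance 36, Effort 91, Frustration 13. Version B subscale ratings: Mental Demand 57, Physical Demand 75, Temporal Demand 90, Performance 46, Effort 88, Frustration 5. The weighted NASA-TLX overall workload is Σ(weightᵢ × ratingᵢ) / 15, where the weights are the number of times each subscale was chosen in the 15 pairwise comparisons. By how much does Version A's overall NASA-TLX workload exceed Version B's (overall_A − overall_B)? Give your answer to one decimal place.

-3.5

Version A weighted sum = 2·58 + 2·82 + 3·79 + 5·36 + 2·91 + 1·13 = 116 + 164 + 237 + 180 + 182 + 13 = 892; overall_A = 892/15 = 59.4667.
Version B weighted sum = 2·57 + 2·75 + 3·90 + 5·46 + 2·88 + 1·5 = 114 + 150 + 270 + 230 + 176 + 5 = 945; overall_B = 945/15 = 63.0000.
Difference = 59.4667 − 63.0000 = -3.5333 ≈ -3.5.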